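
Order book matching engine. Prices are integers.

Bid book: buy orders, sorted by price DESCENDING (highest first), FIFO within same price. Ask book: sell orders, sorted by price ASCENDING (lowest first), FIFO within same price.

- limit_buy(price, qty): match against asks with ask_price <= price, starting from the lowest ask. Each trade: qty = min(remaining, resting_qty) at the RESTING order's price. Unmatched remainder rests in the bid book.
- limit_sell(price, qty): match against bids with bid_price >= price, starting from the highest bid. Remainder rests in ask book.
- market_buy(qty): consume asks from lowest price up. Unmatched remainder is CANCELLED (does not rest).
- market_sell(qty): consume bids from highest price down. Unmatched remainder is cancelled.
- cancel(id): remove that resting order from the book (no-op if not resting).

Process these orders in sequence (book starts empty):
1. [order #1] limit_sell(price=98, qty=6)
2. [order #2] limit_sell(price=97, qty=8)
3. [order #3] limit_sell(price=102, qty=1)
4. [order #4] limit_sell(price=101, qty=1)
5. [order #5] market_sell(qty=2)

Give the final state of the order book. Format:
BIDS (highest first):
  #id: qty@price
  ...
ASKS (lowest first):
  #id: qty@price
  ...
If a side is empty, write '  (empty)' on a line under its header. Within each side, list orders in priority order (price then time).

Answer: BIDS (highest first):
  (empty)
ASKS (lowest first):
  #2: 8@97
  #1: 6@98
  #4: 1@101
  #3: 1@102

Derivation:
After op 1 [order #1] limit_sell(price=98, qty=6): fills=none; bids=[-] asks=[#1:6@98]
After op 2 [order #2] limit_sell(price=97, qty=8): fills=none; bids=[-] asks=[#2:8@97 #1:6@98]
After op 3 [order #3] limit_sell(price=102, qty=1): fills=none; bids=[-] asks=[#2:8@97 #1:6@98 #3:1@102]
After op 4 [order #4] limit_sell(price=101, qty=1): fills=none; bids=[-] asks=[#2:8@97 #1:6@98 #4:1@101 #3:1@102]
After op 5 [order #5] market_sell(qty=2): fills=none; bids=[-] asks=[#2:8@97 #1:6@98 #4:1@101 #3:1@102]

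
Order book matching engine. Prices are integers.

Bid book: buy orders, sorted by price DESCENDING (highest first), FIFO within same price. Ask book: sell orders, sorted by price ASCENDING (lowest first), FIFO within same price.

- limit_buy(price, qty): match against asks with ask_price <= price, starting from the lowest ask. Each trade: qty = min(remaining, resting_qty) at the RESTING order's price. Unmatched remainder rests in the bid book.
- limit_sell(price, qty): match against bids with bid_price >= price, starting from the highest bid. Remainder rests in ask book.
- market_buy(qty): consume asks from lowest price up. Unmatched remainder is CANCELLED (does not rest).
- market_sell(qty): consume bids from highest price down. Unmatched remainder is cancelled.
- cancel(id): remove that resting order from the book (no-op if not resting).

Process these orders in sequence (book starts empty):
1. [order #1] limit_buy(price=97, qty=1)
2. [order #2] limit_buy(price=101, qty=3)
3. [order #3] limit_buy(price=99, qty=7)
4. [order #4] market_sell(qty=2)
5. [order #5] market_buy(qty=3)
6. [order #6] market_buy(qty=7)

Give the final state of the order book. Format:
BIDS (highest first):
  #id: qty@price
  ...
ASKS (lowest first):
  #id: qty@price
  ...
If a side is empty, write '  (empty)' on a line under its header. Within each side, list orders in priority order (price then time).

Answer: BIDS (highest first):
  #2: 1@101
  #3: 7@99
  #1: 1@97
ASKS (lowest first):
  (empty)

Derivation:
After op 1 [order #1] limit_buy(price=97, qty=1): fills=none; bids=[#1:1@97] asks=[-]
After op 2 [order #2] limit_buy(price=101, qty=3): fills=none; bids=[#2:3@101 #1:1@97] asks=[-]
After op 3 [order #3] limit_buy(price=99, qty=7): fills=none; bids=[#2:3@101 #3:7@99 #1:1@97] asks=[-]
After op 4 [order #4] market_sell(qty=2): fills=#2x#4:2@101; bids=[#2:1@101 #3:7@99 #1:1@97] asks=[-]
After op 5 [order #5] market_buy(qty=3): fills=none; bids=[#2:1@101 #3:7@99 #1:1@97] asks=[-]
After op 6 [order #6] market_buy(qty=7): fills=none; bids=[#2:1@101 #3:7@99 #1:1@97] asks=[-]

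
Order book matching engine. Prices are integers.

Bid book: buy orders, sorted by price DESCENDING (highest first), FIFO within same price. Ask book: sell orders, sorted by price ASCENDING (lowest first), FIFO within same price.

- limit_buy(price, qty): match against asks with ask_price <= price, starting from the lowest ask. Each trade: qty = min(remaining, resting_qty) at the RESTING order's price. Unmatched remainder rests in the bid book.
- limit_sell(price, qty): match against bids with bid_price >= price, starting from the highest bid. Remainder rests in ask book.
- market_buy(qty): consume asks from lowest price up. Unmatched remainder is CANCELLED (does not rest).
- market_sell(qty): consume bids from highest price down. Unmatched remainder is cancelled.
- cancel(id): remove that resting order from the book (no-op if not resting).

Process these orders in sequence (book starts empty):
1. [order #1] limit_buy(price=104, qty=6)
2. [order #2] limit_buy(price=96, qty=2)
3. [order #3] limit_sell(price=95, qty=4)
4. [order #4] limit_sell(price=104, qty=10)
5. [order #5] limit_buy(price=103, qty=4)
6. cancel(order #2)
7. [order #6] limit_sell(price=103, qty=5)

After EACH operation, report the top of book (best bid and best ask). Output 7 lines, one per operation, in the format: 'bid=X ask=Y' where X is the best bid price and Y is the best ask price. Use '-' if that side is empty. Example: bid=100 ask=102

After op 1 [order #1] limit_buy(price=104, qty=6): fills=none; bids=[#1:6@104] asks=[-]
After op 2 [order #2] limit_buy(price=96, qty=2): fills=none; bids=[#1:6@104 #2:2@96] asks=[-]
After op 3 [order #3] limit_sell(price=95, qty=4): fills=#1x#3:4@104; bids=[#1:2@104 #2:2@96] asks=[-]
After op 4 [order #4] limit_sell(price=104, qty=10): fills=#1x#4:2@104; bids=[#2:2@96] asks=[#4:8@104]
After op 5 [order #5] limit_buy(price=103, qty=4): fills=none; bids=[#5:4@103 #2:2@96] asks=[#4:8@104]
After op 6 cancel(order #2): fills=none; bids=[#5:4@103] asks=[#4:8@104]
After op 7 [order #6] limit_sell(price=103, qty=5): fills=#5x#6:4@103; bids=[-] asks=[#6:1@103 #4:8@104]

Answer: bid=104 ask=-
bid=104 ask=-
bid=104 ask=-
bid=96 ask=104
bid=103 ask=104
bid=103 ask=104
bid=- ask=103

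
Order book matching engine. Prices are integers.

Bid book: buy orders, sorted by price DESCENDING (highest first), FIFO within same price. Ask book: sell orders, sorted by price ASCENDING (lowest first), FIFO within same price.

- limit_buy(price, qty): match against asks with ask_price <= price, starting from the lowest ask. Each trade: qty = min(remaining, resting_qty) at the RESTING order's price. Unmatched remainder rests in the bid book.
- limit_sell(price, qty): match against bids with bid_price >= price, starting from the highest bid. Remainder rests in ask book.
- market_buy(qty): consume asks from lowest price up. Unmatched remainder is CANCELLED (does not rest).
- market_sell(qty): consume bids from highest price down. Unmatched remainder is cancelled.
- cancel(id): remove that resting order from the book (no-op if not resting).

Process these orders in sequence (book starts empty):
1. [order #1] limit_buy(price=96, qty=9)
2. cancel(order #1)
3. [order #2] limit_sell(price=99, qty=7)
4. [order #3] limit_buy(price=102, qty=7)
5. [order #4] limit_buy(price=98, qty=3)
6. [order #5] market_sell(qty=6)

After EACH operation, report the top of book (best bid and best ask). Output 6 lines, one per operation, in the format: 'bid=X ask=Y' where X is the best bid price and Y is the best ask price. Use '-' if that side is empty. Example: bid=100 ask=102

Answer: bid=96 ask=-
bid=- ask=-
bid=- ask=99
bid=- ask=-
bid=98 ask=-
bid=- ask=-

Derivation:
After op 1 [order #1] limit_buy(price=96, qty=9): fills=none; bids=[#1:9@96] asks=[-]
After op 2 cancel(order #1): fills=none; bids=[-] asks=[-]
After op 3 [order #2] limit_sell(price=99, qty=7): fills=none; bids=[-] asks=[#2:7@99]
After op 4 [order #3] limit_buy(price=102, qty=7): fills=#3x#2:7@99; bids=[-] asks=[-]
After op 5 [order #4] limit_buy(price=98, qty=3): fills=none; bids=[#4:3@98] asks=[-]
After op 6 [order #5] market_sell(qty=6): fills=#4x#5:3@98; bids=[-] asks=[-]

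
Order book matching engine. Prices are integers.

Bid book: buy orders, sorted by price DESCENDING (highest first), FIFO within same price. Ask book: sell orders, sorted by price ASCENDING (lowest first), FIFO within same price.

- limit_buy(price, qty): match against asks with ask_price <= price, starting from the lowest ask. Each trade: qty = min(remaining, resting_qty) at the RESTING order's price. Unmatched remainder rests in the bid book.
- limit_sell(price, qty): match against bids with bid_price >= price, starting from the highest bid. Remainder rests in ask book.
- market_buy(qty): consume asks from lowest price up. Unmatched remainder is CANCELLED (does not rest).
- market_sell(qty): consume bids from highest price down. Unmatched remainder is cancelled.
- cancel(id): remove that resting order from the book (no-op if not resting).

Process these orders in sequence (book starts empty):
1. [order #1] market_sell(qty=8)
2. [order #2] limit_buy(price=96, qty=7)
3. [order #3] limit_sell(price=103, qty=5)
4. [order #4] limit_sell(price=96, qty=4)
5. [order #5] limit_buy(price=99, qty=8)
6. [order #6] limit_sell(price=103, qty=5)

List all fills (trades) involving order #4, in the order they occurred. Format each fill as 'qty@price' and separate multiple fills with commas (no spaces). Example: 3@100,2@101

Answer: 4@96

Derivation:
After op 1 [order #1] market_sell(qty=8): fills=none; bids=[-] asks=[-]
After op 2 [order #2] limit_buy(price=96, qty=7): fills=none; bids=[#2:7@96] asks=[-]
After op 3 [order #3] limit_sell(price=103, qty=5): fills=none; bids=[#2:7@96] asks=[#3:5@103]
After op 4 [order #4] limit_sell(price=96, qty=4): fills=#2x#4:4@96; bids=[#2:3@96] asks=[#3:5@103]
After op 5 [order #5] limit_buy(price=99, qty=8): fills=none; bids=[#5:8@99 #2:3@96] asks=[#3:5@103]
After op 6 [order #6] limit_sell(price=103, qty=5): fills=none; bids=[#5:8@99 #2:3@96] asks=[#3:5@103 #6:5@103]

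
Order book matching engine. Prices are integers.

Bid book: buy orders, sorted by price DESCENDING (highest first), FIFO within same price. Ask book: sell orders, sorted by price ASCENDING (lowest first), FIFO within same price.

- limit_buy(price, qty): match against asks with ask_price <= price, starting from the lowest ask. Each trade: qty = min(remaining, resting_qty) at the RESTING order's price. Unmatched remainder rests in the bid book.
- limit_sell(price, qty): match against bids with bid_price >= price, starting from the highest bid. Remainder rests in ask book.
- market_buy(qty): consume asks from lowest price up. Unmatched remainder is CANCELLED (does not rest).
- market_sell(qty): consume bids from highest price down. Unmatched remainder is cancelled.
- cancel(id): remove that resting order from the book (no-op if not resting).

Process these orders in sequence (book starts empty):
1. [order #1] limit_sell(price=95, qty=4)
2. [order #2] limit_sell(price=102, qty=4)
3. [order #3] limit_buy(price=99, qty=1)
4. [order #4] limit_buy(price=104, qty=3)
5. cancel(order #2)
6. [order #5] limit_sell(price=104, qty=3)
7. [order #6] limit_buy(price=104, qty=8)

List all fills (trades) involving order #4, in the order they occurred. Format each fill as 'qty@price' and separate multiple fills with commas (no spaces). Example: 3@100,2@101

After op 1 [order #1] limit_sell(price=95, qty=4): fills=none; bids=[-] asks=[#1:4@95]
After op 2 [order #2] limit_sell(price=102, qty=4): fills=none; bids=[-] asks=[#1:4@95 #2:4@102]
After op 3 [order #3] limit_buy(price=99, qty=1): fills=#3x#1:1@95; bids=[-] asks=[#1:3@95 #2:4@102]
After op 4 [order #4] limit_buy(price=104, qty=3): fills=#4x#1:3@95; bids=[-] asks=[#2:4@102]
After op 5 cancel(order #2): fills=none; bids=[-] asks=[-]
After op 6 [order #5] limit_sell(price=104, qty=3): fills=none; bids=[-] asks=[#5:3@104]
After op 7 [order #6] limit_buy(price=104, qty=8): fills=#6x#5:3@104; bids=[#6:5@104] asks=[-]

Answer: 3@95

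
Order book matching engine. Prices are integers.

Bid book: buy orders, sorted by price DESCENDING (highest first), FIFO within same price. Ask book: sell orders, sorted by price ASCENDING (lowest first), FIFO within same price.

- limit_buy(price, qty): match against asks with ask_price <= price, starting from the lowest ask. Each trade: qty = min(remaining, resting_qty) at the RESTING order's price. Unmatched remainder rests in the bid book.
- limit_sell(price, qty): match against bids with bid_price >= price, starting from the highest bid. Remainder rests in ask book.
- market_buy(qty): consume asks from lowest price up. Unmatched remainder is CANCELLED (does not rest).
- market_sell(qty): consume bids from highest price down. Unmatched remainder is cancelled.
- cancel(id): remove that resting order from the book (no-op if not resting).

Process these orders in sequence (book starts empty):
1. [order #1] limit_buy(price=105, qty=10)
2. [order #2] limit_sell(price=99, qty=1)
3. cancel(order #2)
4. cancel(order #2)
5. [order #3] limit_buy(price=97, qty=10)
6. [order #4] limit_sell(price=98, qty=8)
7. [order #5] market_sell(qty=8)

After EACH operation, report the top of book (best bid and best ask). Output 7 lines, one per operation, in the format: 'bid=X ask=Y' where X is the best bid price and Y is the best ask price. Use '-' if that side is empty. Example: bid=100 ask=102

Answer: bid=105 ask=-
bid=105 ask=-
bid=105 ask=-
bid=105 ask=-
bid=105 ask=-
bid=105 ask=-
bid=97 ask=-

Derivation:
After op 1 [order #1] limit_buy(price=105, qty=10): fills=none; bids=[#1:10@105] asks=[-]
After op 2 [order #2] limit_sell(price=99, qty=1): fills=#1x#2:1@105; bids=[#1:9@105] asks=[-]
After op 3 cancel(order #2): fills=none; bids=[#1:9@105] asks=[-]
After op 4 cancel(order #2): fills=none; bids=[#1:9@105] asks=[-]
After op 5 [order #3] limit_buy(price=97, qty=10): fills=none; bids=[#1:9@105 #3:10@97] asks=[-]
After op 6 [order #4] limit_sell(price=98, qty=8): fills=#1x#4:8@105; bids=[#1:1@105 #3:10@97] asks=[-]
After op 7 [order #5] market_sell(qty=8): fills=#1x#5:1@105 #3x#5:7@97; bids=[#3:3@97] asks=[-]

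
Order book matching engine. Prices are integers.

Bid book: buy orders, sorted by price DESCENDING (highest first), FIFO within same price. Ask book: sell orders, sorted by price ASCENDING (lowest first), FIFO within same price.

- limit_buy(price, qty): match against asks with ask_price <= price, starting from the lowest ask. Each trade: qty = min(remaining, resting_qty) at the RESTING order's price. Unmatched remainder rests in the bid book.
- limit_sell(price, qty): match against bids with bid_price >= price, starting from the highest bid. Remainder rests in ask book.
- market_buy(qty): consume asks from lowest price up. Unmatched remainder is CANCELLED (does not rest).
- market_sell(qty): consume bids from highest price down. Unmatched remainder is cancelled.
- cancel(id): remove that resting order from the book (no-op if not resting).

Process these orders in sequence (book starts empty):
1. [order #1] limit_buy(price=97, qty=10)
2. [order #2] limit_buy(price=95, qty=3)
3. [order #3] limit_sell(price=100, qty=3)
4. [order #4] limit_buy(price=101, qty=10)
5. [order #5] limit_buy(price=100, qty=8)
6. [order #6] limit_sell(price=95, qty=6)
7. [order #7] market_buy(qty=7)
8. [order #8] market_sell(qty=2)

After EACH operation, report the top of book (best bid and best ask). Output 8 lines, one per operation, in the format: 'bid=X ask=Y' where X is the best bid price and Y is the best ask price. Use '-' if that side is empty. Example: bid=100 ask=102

Answer: bid=97 ask=-
bid=97 ask=-
bid=97 ask=100
bid=101 ask=-
bid=101 ask=-
bid=101 ask=-
bid=101 ask=-
bid=100 ask=-

Derivation:
After op 1 [order #1] limit_buy(price=97, qty=10): fills=none; bids=[#1:10@97] asks=[-]
After op 2 [order #2] limit_buy(price=95, qty=3): fills=none; bids=[#1:10@97 #2:3@95] asks=[-]
After op 3 [order #3] limit_sell(price=100, qty=3): fills=none; bids=[#1:10@97 #2:3@95] asks=[#3:3@100]
After op 4 [order #4] limit_buy(price=101, qty=10): fills=#4x#3:3@100; bids=[#4:7@101 #1:10@97 #2:3@95] asks=[-]
After op 5 [order #5] limit_buy(price=100, qty=8): fills=none; bids=[#4:7@101 #5:8@100 #1:10@97 #2:3@95] asks=[-]
After op 6 [order #6] limit_sell(price=95, qty=6): fills=#4x#6:6@101; bids=[#4:1@101 #5:8@100 #1:10@97 #2:3@95] asks=[-]
After op 7 [order #7] market_buy(qty=7): fills=none; bids=[#4:1@101 #5:8@100 #1:10@97 #2:3@95] asks=[-]
After op 8 [order #8] market_sell(qty=2): fills=#4x#8:1@101 #5x#8:1@100; bids=[#5:7@100 #1:10@97 #2:3@95] asks=[-]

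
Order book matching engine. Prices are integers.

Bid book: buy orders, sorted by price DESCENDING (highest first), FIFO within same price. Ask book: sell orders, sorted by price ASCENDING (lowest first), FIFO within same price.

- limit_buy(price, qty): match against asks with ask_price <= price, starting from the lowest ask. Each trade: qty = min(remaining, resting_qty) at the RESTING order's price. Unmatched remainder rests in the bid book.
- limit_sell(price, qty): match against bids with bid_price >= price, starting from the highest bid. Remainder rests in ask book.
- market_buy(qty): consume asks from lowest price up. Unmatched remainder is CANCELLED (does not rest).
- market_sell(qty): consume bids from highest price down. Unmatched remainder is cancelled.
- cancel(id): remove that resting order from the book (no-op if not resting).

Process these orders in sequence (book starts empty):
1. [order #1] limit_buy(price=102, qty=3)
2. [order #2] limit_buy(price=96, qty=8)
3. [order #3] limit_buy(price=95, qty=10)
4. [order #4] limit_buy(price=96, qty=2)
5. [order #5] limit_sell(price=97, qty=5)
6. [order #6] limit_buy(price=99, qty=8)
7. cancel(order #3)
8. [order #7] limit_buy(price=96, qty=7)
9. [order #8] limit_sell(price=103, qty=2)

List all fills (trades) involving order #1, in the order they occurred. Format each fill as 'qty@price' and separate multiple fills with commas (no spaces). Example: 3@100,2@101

Answer: 3@102

Derivation:
After op 1 [order #1] limit_buy(price=102, qty=3): fills=none; bids=[#1:3@102] asks=[-]
After op 2 [order #2] limit_buy(price=96, qty=8): fills=none; bids=[#1:3@102 #2:8@96] asks=[-]
After op 3 [order #3] limit_buy(price=95, qty=10): fills=none; bids=[#1:3@102 #2:8@96 #3:10@95] asks=[-]
After op 4 [order #4] limit_buy(price=96, qty=2): fills=none; bids=[#1:3@102 #2:8@96 #4:2@96 #3:10@95] asks=[-]
After op 5 [order #5] limit_sell(price=97, qty=5): fills=#1x#5:3@102; bids=[#2:8@96 #4:2@96 #3:10@95] asks=[#5:2@97]
After op 6 [order #6] limit_buy(price=99, qty=8): fills=#6x#5:2@97; bids=[#6:6@99 #2:8@96 #4:2@96 #3:10@95] asks=[-]
After op 7 cancel(order #3): fills=none; bids=[#6:6@99 #2:8@96 #4:2@96] asks=[-]
After op 8 [order #7] limit_buy(price=96, qty=7): fills=none; bids=[#6:6@99 #2:8@96 #4:2@96 #7:7@96] asks=[-]
After op 9 [order #8] limit_sell(price=103, qty=2): fills=none; bids=[#6:6@99 #2:8@96 #4:2@96 #7:7@96] asks=[#8:2@103]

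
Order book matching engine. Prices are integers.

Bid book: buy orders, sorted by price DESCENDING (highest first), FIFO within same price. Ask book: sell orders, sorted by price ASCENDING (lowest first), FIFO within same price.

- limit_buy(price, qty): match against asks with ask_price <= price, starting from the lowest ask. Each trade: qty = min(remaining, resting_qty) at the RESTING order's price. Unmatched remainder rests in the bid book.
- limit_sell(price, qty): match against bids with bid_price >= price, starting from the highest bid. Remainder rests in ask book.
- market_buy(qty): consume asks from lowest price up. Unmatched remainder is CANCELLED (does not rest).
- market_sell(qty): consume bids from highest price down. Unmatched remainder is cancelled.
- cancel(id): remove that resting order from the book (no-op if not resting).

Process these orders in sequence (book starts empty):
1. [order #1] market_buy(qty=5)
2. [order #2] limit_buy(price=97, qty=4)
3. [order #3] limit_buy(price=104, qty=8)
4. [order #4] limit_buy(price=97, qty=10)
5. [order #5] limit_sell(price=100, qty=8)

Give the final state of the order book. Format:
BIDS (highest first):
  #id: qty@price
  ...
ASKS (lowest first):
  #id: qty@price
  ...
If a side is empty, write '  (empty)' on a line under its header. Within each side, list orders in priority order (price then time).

After op 1 [order #1] market_buy(qty=5): fills=none; bids=[-] asks=[-]
After op 2 [order #2] limit_buy(price=97, qty=4): fills=none; bids=[#2:4@97] asks=[-]
After op 3 [order #3] limit_buy(price=104, qty=8): fills=none; bids=[#3:8@104 #2:4@97] asks=[-]
After op 4 [order #4] limit_buy(price=97, qty=10): fills=none; bids=[#3:8@104 #2:4@97 #4:10@97] asks=[-]
After op 5 [order #5] limit_sell(price=100, qty=8): fills=#3x#5:8@104; bids=[#2:4@97 #4:10@97] asks=[-]

Answer: BIDS (highest first):
  #2: 4@97
  #4: 10@97
ASKS (lowest first):
  (empty)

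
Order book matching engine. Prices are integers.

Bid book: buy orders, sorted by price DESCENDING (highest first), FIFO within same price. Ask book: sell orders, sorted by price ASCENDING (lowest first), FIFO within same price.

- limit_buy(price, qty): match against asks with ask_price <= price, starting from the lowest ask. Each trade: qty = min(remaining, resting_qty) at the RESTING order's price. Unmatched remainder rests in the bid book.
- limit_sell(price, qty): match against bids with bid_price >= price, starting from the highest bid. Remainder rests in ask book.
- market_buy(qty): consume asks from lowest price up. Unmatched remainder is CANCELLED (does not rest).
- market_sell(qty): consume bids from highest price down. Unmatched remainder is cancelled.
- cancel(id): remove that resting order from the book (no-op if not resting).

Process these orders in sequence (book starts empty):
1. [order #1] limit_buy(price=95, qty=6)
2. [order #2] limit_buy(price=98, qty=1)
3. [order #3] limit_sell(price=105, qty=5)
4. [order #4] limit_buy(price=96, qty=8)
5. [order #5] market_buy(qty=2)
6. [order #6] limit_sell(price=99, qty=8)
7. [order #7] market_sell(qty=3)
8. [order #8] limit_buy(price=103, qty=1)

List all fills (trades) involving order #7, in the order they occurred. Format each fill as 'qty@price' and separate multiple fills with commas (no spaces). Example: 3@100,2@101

Answer: 1@98,2@96

Derivation:
After op 1 [order #1] limit_buy(price=95, qty=6): fills=none; bids=[#1:6@95] asks=[-]
After op 2 [order #2] limit_buy(price=98, qty=1): fills=none; bids=[#2:1@98 #1:6@95] asks=[-]
After op 3 [order #3] limit_sell(price=105, qty=5): fills=none; bids=[#2:1@98 #1:6@95] asks=[#3:5@105]
After op 4 [order #4] limit_buy(price=96, qty=8): fills=none; bids=[#2:1@98 #4:8@96 #1:6@95] asks=[#3:5@105]
After op 5 [order #5] market_buy(qty=2): fills=#5x#3:2@105; bids=[#2:1@98 #4:8@96 #1:6@95] asks=[#3:3@105]
After op 6 [order #6] limit_sell(price=99, qty=8): fills=none; bids=[#2:1@98 #4:8@96 #1:6@95] asks=[#6:8@99 #3:3@105]
After op 7 [order #7] market_sell(qty=3): fills=#2x#7:1@98 #4x#7:2@96; bids=[#4:6@96 #1:6@95] asks=[#6:8@99 #3:3@105]
After op 8 [order #8] limit_buy(price=103, qty=1): fills=#8x#6:1@99; bids=[#4:6@96 #1:6@95] asks=[#6:7@99 #3:3@105]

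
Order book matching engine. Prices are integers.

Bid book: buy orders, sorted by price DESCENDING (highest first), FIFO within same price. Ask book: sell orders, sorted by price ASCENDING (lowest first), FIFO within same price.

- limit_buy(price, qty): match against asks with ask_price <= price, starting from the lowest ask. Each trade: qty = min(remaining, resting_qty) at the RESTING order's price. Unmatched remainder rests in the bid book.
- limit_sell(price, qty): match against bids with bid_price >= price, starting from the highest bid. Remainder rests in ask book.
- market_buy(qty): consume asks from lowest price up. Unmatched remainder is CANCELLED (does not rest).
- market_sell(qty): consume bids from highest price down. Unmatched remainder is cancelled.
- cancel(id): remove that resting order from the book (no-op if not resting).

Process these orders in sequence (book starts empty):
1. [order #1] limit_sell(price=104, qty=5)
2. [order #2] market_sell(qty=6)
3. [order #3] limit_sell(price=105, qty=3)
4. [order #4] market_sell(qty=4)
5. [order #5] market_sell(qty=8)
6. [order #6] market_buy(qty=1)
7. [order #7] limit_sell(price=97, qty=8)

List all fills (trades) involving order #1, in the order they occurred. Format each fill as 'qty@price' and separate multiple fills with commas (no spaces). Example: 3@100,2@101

Answer: 1@104

Derivation:
After op 1 [order #1] limit_sell(price=104, qty=5): fills=none; bids=[-] asks=[#1:5@104]
After op 2 [order #2] market_sell(qty=6): fills=none; bids=[-] asks=[#1:5@104]
After op 3 [order #3] limit_sell(price=105, qty=3): fills=none; bids=[-] asks=[#1:5@104 #3:3@105]
After op 4 [order #4] market_sell(qty=4): fills=none; bids=[-] asks=[#1:5@104 #3:3@105]
After op 5 [order #5] market_sell(qty=8): fills=none; bids=[-] asks=[#1:5@104 #3:3@105]
After op 6 [order #6] market_buy(qty=1): fills=#6x#1:1@104; bids=[-] asks=[#1:4@104 #3:3@105]
After op 7 [order #7] limit_sell(price=97, qty=8): fills=none; bids=[-] asks=[#7:8@97 #1:4@104 #3:3@105]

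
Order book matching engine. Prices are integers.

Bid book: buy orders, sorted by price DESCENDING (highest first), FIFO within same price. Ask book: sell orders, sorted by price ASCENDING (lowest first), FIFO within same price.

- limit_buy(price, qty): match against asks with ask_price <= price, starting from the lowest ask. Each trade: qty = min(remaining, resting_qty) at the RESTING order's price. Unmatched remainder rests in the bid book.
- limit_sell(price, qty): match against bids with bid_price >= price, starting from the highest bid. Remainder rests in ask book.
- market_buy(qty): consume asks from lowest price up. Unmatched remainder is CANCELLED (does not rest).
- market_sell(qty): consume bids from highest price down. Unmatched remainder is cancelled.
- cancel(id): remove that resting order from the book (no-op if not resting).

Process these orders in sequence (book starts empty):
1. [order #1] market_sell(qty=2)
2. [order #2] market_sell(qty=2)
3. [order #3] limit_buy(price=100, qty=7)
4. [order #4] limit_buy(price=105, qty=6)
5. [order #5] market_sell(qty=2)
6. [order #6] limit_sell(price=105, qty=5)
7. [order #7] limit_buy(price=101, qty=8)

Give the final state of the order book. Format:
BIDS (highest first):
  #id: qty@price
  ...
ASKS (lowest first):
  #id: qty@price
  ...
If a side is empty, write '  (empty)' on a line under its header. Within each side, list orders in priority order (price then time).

After op 1 [order #1] market_sell(qty=2): fills=none; bids=[-] asks=[-]
After op 2 [order #2] market_sell(qty=2): fills=none; bids=[-] asks=[-]
After op 3 [order #3] limit_buy(price=100, qty=7): fills=none; bids=[#3:7@100] asks=[-]
After op 4 [order #4] limit_buy(price=105, qty=6): fills=none; bids=[#4:6@105 #3:7@100] asks=[-]
After op 5 [order #5] market_sell(qty=2): fills=#4x#5:2@105; bids=[#4:4@105 #3:7@100] asks=[-]
After op 6 [order #6] limit_sell(price=105, qty=5): fills=#4x#6:4@105; bids=[#3:7@100] asks=[#6:1@105]
After op 7 [order #7] limit_buy(price=101, qty=8): fills=none; bids=[#7:8@101 #3:7@100] asks=[#6:1@105]

Answer: BIDS (highest first):
  #7: 8@101
  #3: 7@100
ASKS (lowest first):
  #6: 1@105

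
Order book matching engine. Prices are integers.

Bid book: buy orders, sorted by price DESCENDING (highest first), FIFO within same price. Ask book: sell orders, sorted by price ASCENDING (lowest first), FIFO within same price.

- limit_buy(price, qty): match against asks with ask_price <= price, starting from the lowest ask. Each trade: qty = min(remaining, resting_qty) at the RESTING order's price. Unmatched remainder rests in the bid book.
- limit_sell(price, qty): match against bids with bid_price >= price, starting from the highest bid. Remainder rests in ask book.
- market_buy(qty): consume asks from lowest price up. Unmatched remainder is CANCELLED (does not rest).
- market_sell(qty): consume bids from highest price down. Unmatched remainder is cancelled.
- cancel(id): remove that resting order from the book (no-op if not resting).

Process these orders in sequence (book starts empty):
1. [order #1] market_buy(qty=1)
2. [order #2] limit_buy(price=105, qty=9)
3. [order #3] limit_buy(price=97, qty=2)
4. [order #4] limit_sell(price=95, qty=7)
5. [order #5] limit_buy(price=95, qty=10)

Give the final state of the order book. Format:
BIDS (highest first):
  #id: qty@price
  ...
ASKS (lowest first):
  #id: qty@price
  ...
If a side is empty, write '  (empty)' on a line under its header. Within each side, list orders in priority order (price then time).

Answer: BIDS (highest first):
  #2: 2@105
  #3: 2@97
  #5: 10@95
ASKS (lowest first):
  (empty)

Derivation:
After op 1 [order #1] market_buy(qty=1): fills=none; bids=[-] asks=[-]
After op 2 [order #2] limit_buy(price=105, qty=9): fills=none; bids=[#2:9@105] asks=[-]
After op 3 [order #3] limit_buy(price=97, qty=2): fills=none; bids=[#2:9@105 #3:2@97] asks=[-]
After op 4 [order #4] limit_sell(price=95, qty=7): fills=#2x#4:7@105; bids=[#2:2@105 #3:2@97] asks=[-]
After op 5 [order #5] limit_buy(price=95, qty=10): fills=none; bids=[#2:2@105 #3:2@97 #5:10@95] asks=[-]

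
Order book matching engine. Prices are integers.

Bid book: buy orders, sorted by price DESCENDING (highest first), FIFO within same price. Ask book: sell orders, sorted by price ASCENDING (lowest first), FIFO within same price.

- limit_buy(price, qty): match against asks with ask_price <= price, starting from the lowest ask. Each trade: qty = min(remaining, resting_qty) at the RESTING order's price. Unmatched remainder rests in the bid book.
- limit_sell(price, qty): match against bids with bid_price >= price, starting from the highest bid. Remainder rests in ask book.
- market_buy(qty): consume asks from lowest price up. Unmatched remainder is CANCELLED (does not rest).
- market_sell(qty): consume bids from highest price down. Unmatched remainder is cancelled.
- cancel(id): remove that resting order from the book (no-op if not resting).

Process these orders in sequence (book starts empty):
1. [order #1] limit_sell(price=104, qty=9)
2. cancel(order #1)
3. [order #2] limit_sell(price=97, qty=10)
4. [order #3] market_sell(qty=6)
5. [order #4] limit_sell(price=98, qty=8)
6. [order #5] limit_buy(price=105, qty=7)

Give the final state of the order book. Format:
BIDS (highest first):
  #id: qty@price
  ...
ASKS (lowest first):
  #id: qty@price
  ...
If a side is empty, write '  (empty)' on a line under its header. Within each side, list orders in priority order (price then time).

Answer: BIDS (highest first):
  (empty)
ASKS (lowest first):
  #2: 3@97
  #4: 8@98

Derivation:
After op 1 [order #1] limit_sell(price=104, qty=9): fills=none; bids=[-] asks=[#1:9@104]
After op 2 cancel(order #1): fills=none; bids=[-] asks=[-]
After op 3 [order #2] limit_sell(price=97, qty=10): fills=none; bids=[-] asks=[#2:10@97]
After op 4 [order #3] market_sell(qty=6): fills=none; bids=[-] asks=[#2:10@97]
After op 5 [order #4] limit_sell(price=98, qty=8): fills=none; bids=[-] asks=[#2:10@97 #4:8@98]
After op 6 [order #5] limit_buy(price=105, qty=7): fills=#5x#2:7@97; bids=[-] asks=[#2:3@97 #4:8@98]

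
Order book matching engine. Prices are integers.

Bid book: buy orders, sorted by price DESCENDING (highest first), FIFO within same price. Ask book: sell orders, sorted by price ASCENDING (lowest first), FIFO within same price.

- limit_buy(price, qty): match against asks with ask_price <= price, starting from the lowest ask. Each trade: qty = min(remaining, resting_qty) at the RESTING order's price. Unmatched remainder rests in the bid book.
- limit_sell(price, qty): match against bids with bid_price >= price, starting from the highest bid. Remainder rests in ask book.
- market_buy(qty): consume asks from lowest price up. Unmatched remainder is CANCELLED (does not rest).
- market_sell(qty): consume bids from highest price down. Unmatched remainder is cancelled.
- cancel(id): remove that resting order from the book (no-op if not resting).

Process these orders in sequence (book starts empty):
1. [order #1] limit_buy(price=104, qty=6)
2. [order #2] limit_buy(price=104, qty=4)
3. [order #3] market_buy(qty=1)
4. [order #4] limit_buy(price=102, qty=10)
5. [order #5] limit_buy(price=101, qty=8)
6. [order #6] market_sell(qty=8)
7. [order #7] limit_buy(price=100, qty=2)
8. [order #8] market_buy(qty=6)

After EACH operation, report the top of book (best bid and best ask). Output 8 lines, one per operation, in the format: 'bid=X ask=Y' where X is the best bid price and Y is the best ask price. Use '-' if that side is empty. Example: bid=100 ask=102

Answer: bid=104 ask=-
bid=104 ask=-
bid=104 ask=-
bid=104 ask=-
bid=104 ask=-
bid=104 ask=-
bid=104 ask=-
bid=104 ask=-

Derivation:
After op 1 [order #1] limit_buy(price=104, qty=6): fills=none; bids=[#1:6@104] asks=[-]
After op 2 [order #2] limit_buy(price=104, qty=4): fills=none; bids=[#1:6@104 #2:4@104] asks=[-]
After op 3 [order #3] market_buy(qty=1): fills=none; bids=[#1:6@104 #2:4@104] asks=[-]
After op 4 [order #4] limit_buy(price=102, qty=10): fills=none; bids=[#1:6@104 #2:4@104 #4:10@102] asks=[-]
After op 5 [order #5] limit_buy(price=101, qty=8): fills=none; bids=[#1:6@104 #2:4@104 #4:10@102 #5:8@101] asks=[-]
After op 6 [order #6] market_sell(qty=8): fills=#1x#6:6@104 #2x#6:2@104; bids=[#2:2@104 #4:10@102 #5:8@101] asks=[-]
After op 7 [order #7] limit_buy(price=100, qty=2): fills=none; bids=[#2:2@104 #4:10@102 #5:8@101 #7:2@100] asks=[-]
After op 8 [order #8] market_buy(qty=6): fills=none; bids=[#2:2@104 #4:10@102 #5:8@101 #7:2@100] asks=[-]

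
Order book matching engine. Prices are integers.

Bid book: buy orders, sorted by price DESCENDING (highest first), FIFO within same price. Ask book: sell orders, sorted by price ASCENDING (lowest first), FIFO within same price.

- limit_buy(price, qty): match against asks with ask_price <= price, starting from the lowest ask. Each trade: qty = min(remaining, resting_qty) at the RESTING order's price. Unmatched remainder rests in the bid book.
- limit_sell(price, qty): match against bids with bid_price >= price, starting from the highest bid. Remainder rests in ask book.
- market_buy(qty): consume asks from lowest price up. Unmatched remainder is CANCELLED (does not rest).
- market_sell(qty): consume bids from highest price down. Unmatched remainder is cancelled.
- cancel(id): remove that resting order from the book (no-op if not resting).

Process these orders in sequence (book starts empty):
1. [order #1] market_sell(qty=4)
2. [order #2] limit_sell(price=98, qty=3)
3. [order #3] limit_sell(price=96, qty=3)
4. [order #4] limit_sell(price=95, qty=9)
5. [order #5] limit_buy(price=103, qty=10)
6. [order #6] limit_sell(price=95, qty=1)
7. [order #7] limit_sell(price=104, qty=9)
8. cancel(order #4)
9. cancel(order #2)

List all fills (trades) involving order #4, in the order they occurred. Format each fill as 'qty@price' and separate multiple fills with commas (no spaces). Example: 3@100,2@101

Answer: 9@95

Derivation:
After op 1 [order #1] market_sell(qty=4): fills=none; bids=[-] asks=[-]
After op 2 [order #2] limit_sell(price=98, qty=3): fills=none; bids=[-] asks=[#2:3@98]
After op 3 [order #3] limit_sell(price=96, qty=3): fills=none; bids=[-] asks=[#3:3@96 #2:3@98]
After op 4 [order #4] limit_sell(price=95, qty=9): fills=none; bids=[-] asks=[#4:9@95 #3:3@96 #2:3@98]
After op 5 [order #5] limit_buy(price=103, qty=10): fills=#5x#4:9@95 #5x#3:1@96; bids=[-] asks=[#3:2@96 #2:3@98]
After op 6 [order #6] limit_sell(price=95, qty=1): fills=none; bids=[-] asks=[#6:1@95 #3:2@96 #2:3@98]
After op 7 [order #7] limit_sell(price=104, qty=9): fills=none; bids=[-] asks=[#6:1@95 #3:2@96 #2:3@98 #7:9@104]
After op 8 cancel(order #4): fills=none; bids=[-] asks=[#6:1@95 #3:2@96 #2:3@98 #7:9@104]
After op 9 cancel(order #2): fills=none; bids=[-] asks=[#6:1@95 #3:2@96 #7:9@104]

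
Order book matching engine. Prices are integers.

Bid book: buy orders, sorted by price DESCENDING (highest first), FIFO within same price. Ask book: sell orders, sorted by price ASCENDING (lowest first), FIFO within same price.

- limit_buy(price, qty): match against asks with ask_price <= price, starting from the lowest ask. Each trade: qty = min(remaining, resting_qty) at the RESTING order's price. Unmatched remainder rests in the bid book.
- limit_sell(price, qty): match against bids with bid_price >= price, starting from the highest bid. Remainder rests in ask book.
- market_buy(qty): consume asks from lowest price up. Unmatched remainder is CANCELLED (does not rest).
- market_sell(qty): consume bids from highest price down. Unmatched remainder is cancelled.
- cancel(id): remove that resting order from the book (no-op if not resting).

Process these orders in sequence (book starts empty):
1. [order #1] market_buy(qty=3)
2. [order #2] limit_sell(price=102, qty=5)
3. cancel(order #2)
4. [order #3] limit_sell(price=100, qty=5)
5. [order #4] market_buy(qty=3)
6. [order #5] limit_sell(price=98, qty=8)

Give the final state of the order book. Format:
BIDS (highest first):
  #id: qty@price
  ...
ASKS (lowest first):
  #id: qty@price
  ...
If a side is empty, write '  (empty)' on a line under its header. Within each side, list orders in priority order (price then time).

Answer: BIDS (highest first):
  (empty)
ASKS (lowest first):
  #5: 8@98
  #3: 2@100

Derivation:
After op 1 [order #1] market_buy(qty=3): fills=none; bids=[-] asks=[-]
After op 2 [order #2] limit_sell(price=102, qty=5): fills=none; bids=[-] asks=[#2:5@102]
After op 3 cancel(order #2): fills=none; bids=[-] asks=[-]
After op 4 [order #3] limit_sell(price=100, qty=5): fills=none; bids=[-] asks=[#3:5@100]
After op 5 [order #4] market_buy(qty=3): fills=#4x#3:3@100; bids=[-] asks=[#3:2@100]
After op 6 [order #5] limit_sell(price=98, qty=8): fills=none; bids=[-] asks=[#5:8@98 #3:2@100]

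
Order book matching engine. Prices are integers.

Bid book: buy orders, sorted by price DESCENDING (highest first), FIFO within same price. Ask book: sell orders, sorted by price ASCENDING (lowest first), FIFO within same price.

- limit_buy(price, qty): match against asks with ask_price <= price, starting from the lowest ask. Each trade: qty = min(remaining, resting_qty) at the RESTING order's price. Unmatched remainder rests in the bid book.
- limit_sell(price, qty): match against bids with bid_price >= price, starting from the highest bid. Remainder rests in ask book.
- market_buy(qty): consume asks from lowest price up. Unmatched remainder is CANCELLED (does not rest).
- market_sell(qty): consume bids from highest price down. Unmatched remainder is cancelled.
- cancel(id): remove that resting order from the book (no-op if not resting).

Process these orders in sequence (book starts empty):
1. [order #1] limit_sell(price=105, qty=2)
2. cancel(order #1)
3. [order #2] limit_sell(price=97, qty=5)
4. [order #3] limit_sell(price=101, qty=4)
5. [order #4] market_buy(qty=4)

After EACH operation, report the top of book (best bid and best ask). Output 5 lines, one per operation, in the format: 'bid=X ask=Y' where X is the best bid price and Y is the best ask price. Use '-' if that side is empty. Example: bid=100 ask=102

After op 1 [order #1] limit_sell(price=105, qty=2): fills=none; bids=[-] asks=[#1:2@105]
After op 2 cancel(order #1): fills=none; bids=[-] asks=[-]
After op 3 [order #2] limit_sell(price=97, qty=5): fills=none; bids=[-] asks=[#2:5@97]
After op 4 [order #3] limit_sell(price=101, qty=4): fills=none; bids=[-] asks=[#2:5@97 #3:4@101]
After op 5 [order #4] market_buy(qty=4): fills=#4x#2:4@97; bids=[-] asks=[#2:1@97 #3:4@101]

Answer: bid=- ask=105
bid=- ask=-
bid=- ask=97
bid=- ask=97
bid=- ask=97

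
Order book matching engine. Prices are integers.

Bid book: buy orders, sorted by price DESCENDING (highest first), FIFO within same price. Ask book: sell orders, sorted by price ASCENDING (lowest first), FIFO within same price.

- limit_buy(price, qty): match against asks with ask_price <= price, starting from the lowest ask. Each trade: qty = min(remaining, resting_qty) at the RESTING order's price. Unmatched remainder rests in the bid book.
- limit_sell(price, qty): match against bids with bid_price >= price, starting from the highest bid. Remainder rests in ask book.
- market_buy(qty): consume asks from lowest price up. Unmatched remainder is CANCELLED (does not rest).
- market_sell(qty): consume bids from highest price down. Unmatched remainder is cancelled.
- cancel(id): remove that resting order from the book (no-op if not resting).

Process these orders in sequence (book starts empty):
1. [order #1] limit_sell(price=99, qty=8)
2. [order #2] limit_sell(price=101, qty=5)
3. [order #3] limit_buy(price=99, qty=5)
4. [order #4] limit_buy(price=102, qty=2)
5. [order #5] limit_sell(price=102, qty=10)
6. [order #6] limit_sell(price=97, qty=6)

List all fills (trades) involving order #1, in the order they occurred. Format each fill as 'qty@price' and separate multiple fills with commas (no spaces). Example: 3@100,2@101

After op 1 [order #1] limit_sell(price=99, qty=8): fills=none; bids=[-] asks=[#1:8@99]
After op 2 [order #2] limit_sell(price=101, qty=5): fills=none; bids=[-] asks=[#1:8@99 #2:5@101]
After op 3 [order #3] limit_buy(price=99, qty=5): fills=#3x#1:5@99; bids=[-] asks=[#1:3@99 #2:5@101]
After op 4 [order #4] limit_buy(price=102, qty=2): fills=#4x#1:2@99; bids=[-] asks=[#1:1@99 #2:5@101]
After op 5 [order #5] limit_sell(price=102, qty=10): fills=none; bids=[-] asks=[#1:1@99 #2:5@101 #5:10@102]
After op 6 [order #6] limit_sell(price=97, qty=6): fills=none; bids=[-] asks=[#6:6@97 #1:1@99 #2:5@101 #5:10@102]

Answer: 5@99,2@99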